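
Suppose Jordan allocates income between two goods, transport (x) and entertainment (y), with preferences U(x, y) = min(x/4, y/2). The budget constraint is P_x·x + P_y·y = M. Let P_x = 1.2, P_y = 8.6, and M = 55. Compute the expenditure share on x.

Leontief preferences: the optimum is at the kink where x/4 = y/2, i.e. y = (1/2)·x.
Budget: P_x·x + P_y·(1/2)·x = M, so (4·P_x + 2·P_y)·x = 4·M.
Demand: x*(P_x,P_y,M) = 4·M/(4·P_x + 2·P_y), y* = 2·M/(4·P_x + 2·P_y).
Here 4·1.2 + 2·8.6 = 22, giving x* = 10 and y* = 5.
Expenditure on x: 1.2·10 = 12; share = 0.2182.

share on x = 0.2182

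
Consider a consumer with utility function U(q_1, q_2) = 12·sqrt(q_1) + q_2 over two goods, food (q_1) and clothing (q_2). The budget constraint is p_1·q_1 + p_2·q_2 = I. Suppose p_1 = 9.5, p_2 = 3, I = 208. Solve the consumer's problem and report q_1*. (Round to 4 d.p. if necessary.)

Thus q_1* = (6·p_2/p_1)² — independent of I — with the rest of income spent on q_2.
Plugging in: q_1* = (6·3/9.5)² = 3.59.

q_1* = 3.59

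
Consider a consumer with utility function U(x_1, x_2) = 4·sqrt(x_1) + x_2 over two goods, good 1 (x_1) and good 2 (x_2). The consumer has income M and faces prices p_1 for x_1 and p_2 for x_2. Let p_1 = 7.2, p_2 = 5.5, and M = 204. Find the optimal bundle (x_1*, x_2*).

Thus x_1* = (2·p_2/p_1)² — independent of M — with the rest of income spent on x_2.
Plugging in: x_1* = (2·5.5/7.2)² = 2.3341, x_2* = 34.0354.

x_1* = 2.3341, x_2* = 34.0354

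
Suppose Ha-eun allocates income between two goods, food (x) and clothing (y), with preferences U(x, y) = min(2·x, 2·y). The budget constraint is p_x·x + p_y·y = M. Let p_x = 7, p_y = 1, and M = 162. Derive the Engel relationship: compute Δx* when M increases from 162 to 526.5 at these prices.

Demand: x*(p_x,p_y,M) = 2·M/(2·p_x + 2·p_y), y* = 2·M/(2·p_x + 2·p_y).
Here 2·7 + 2·1 = 16, giving x* = 20.25.
At M' = 526.5: x* = 65.8125. Change: 65.8125 − 20.25 = 45.5625.

Δx* = 45.5625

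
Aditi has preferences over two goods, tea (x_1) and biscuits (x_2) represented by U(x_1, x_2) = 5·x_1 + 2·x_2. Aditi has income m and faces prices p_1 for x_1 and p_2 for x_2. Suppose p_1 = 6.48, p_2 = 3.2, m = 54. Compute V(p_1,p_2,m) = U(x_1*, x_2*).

V = 41.6667

Linear utility — the consumer picks whichever good has higher MU/price: 5/6.48 = 0.7716 vs 2/3.2 = 0.625.
x_1 gives more utility per dollar, so spend all income on x_1: x_1* = m/p_1, x_2* = 0.
Numerically: x_1* = 8.3333, x_2* = 0.
Utility at the optimum: U(8.3333, 0) = 41.6667.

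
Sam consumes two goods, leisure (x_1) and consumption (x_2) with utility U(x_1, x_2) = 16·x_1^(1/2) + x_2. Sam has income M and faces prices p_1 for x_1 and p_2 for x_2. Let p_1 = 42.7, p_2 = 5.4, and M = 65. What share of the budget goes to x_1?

Set MRS = p_1/p_2: 8·x_1^(−1/2) = p_1/p_2.
Thus x_1* = (8·p_2/p_1)² — independent of M — with the rest of income spent on x_2.
Plugging in: x_1* = (8·5.4/42.7)² = 1.0236, x_2* = 3.9434.
Expenditure on x_1: 42.7·1.0236 = 43.7059; share = 0.6724.

share on x_1 = 0.6724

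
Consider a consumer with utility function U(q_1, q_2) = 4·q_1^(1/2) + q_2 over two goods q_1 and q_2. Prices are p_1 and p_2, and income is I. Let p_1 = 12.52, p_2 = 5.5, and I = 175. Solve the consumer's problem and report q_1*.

q_1* = 0.7719

MU_q_1 = 2/√q_1, MU_q_2 = 1. Tangency: 2/√q_1 = p_1/p_2.
Thus q_1* = (2·p_2/p_1)² — independent of I — with the rest of income spent on q_2.
Plugging in: q_1* = (2·5.5/12.52)² = 0.7719.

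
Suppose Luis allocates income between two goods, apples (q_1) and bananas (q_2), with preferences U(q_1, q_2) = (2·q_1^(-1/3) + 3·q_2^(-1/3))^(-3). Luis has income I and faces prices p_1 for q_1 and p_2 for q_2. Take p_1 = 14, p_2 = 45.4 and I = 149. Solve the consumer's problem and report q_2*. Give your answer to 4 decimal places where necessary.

MRS = MU_q_1/MU_q_2 = (2/3)·(q_2/q_1)^(4/3). Set equal to p_1/p_2.
Solve for the ratio: q_2/q_1 = [(3/2)·p_1/p_2]^(0.75).
Substitute q_2 = (q_2/q_1)·q_1 into the budget: q_1* = I/(p_1 + p_2·(q_2/q_1)).
Numerically q_2/q_1 = 0.560883, so q_1* = 149/(14 + 45.4·0.560883) = 3.7756 and q_2* = 0.560883·3.7756 = 2.1177.

q_2* = 2.1177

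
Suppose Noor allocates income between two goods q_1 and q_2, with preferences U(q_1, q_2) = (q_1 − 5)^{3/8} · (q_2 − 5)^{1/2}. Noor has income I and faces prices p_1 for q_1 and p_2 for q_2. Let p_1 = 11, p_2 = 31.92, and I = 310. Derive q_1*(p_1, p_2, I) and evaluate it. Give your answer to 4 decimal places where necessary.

Discretionary income = 310 − 5·11 − 5·31.92 = 95.4; q_1* = 5 + 3/7·95.4/11 = 8.7169.

q_1* = 8.7169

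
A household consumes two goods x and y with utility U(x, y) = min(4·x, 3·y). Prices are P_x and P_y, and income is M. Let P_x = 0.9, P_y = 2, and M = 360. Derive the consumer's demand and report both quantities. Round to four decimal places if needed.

x* = 100.9346, y* = 134.5794

With perfect complements, no substitution: consume in ratio x:y = 3:4.
Budget: P_x·x + P_y·(4/3)·x = M, so (3·P_x + 4·P_y)·x = 3·M.
Demand: x*(P_x,P_y,M) = 3·M/(3·P_x + 4·P_y), y* = 4·M/(3·P_x + 4·P_y).
Here 3·0.9 + 4·2 = 10.7, giving x* = 100.9346 and y* = 134.5794.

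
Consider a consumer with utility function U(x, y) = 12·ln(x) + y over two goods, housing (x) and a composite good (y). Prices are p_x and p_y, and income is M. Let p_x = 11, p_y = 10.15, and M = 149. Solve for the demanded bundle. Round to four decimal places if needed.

x* = 11.0727, y* = 2.6798

Set MRS = p_x/p_y: (12/x)/1 = p_x/p_y.
So x*(p_x,p_y) = 12·p_y/p_x, independent of income; and y* = (M − 12·p_y)/p_y.
At the given prices: x* = 12·10.15/11 = 11.0727, and y* = 2.6798.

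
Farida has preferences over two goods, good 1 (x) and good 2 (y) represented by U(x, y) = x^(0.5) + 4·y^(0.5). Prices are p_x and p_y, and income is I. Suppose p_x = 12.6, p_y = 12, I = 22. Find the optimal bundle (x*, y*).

MRS = MU_x/MU_y = (1/4)·(y/x)^(0.5). Set equal to p_x/p_y.
Solve for the ratio: y/x = [4·p_x/p_y]^(2).
With the ratio pinned down, the budget gives x* = I/(p_x + p_y·(y/x)) and y* = (y/x)·x*.
Numerically y/x = 17.64, so x* = 22/(12.6 + 12·17.64) = 0.0981 and y* = 17.64·0.0981 = 1.7303.

x* = 0.0981, y* = 1.7303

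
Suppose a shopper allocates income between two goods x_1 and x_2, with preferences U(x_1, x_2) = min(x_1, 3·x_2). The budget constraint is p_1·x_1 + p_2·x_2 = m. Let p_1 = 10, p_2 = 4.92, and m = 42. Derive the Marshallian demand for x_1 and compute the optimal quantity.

With perfect complements, no substitution: consume in ratio x_1:x_2 = 3:1.
Budget: p_1·x_1 + p_2·(1/3)·x_1 = m, so (3·p_1 + p_2)·x_1 = 3·m.
Demand: x_1*(p_1,p_2,m) = 3·m/(3·p_1 + p_2), x_2* = m/(3·p_1 + p_2).
Here 3·10 + 4.92 = 34.92, giving x_1* = 3.6082.

x_1* = 3.6082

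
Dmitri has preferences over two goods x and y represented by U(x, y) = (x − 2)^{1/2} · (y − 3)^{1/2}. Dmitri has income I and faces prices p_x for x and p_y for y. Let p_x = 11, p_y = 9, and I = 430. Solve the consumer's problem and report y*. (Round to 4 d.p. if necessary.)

y* = 24.1667

Substituting into the budget: x* = 2 + 0.5·(I − 2·p_x − 3·p_y)/p_x, and y* = 3 + 0.5·(…)/p_y.
Discretionary income = 430 − 2·11 − 3·9 = 381; y* = 3 + 0.5·381/9 = 24.1667.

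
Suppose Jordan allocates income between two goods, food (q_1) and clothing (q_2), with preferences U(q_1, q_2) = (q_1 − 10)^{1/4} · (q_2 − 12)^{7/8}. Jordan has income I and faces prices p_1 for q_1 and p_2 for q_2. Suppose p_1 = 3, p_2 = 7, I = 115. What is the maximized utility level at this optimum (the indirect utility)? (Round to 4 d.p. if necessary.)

This is Cobb-Douglas in (q_1−10, q_2−12): tangency gives 0.25·p_2·(q_2−12) = 0.875·p_1·(q_1−10).
Substituting into the budget: q_1* = 10 + 2/9·(I − 10·p_1 − 12·p_2)/p_1, and q_2* = 12 + 7/9·(…)/p_2.
Discretionary income = 115 − 10·3 − 12·7 = 1; q_1* = 10 + 2/9·1/3 = 10.0741; q_2* = 12 + 7/9·1/7 = 12.1111.
Utility at the optimum: U(10.0741, 12.1111) = 0.0763.

V = 0.0763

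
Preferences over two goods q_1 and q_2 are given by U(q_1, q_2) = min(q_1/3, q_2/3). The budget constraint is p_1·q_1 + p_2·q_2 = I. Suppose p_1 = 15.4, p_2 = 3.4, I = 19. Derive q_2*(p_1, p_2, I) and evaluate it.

q_2* = 1.0106

With perfect complements, no substitution: consume in ratio q_1:q_2 = 3:3.
Budget: p_1·q_1 + p_2·q_1 = I, so (3·p_1 + 3·p_2)·q_1 = 3·I.
Demand: q_1*(p_1,p_2,I) = 3·I/(3·p_1 + 3·p_2), q_2* = 3·I/(3·p_1 + 3·p_2).
Here 3·15.4 + 3·3.4 = 56.4, giving q_2* = 1.0106.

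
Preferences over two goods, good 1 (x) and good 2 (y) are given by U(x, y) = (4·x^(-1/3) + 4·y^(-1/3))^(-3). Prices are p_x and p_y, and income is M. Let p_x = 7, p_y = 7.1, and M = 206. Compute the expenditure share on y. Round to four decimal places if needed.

MU_x ∝ 4·x^(-4/3), MU_y ∝ 4·y^(-4/3), so MRS = (y/x)^(4/3) = p_x/p_y.
Hence y/x = (p_x/p_y)^(1/(4/3)), i.e. raised to the 0.75 power.
Substitute y = (y/x)·x into the budget: x* = M/(p_x + p_y·(y/x)).
Numerically y/x = 0.989418, so x* = 206/(7 + 7.1·0.989418) = 14.6882 and y* = 0.989418·14.6882 = 14.5328.
Expenditure on y: 7.1·14.5328 = 103.1826; share = 0.5009.

share on y = 0.5009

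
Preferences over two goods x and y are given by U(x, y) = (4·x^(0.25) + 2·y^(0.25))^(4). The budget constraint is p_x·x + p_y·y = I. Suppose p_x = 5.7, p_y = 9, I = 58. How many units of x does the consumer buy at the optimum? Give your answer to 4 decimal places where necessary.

MU_x ∝ 4·x^(-0.75), MU_y ∝ 2·y^(-0.75), so MRS = 2·(y/x)^(0.75) = p_x/p_y.
Hence y/x = ((1/2)·p_x/p_y)^(1/(0.75)), i.e. raised to the 4/3 power.
With the ratio pinned down, the budget gives x* = I/(p_x + p_y·(y/x)) and y* = (y/x)·x*.
Numerically y/x = 0.215842, so x* = 58/(5.7 + 9·0.215842) = 7.5891.

x* = 7.5891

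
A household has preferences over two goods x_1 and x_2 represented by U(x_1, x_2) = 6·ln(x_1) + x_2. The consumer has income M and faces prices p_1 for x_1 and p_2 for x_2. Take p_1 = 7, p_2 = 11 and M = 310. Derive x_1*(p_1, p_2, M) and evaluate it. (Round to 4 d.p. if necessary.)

x_1* = 9.4286

MU_x_1 = 6/x_1, MU_x_2 = 1. Tangency: 6/x_1 = p_1/p_2.
So x_1*(p_1,p_2) = 6·p_2/p_1, independent of income; and x_2* = (M − 6·p_2)/p_2.
At the given prices: x_1* = 6·11/7 = 9.4286.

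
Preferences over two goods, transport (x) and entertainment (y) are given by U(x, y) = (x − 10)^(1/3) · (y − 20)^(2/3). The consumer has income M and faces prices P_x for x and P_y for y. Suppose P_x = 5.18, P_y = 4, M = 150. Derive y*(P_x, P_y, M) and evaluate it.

y* = 23.0333

MRS = (1/2)·(y−20)/(x−10). Tangency with P_x/P_y gives y−20 = 2·(P_x/P_y)·(x−10).
Substituting into the budget: x* = 10 + 1/3·(M − 10·P_x − 20·P_y)/P_x, and y* = 20 + 2/3·(…)/P_y.
Discretionary income = 150 − 10·5.18 − 20·4 = 18.2; y* = 20 + 2/3·18.2/4 = 23.0333.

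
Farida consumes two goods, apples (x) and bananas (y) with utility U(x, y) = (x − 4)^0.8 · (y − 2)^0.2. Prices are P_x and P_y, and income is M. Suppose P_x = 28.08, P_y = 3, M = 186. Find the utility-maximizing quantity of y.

y* = 6.512

MRS = 4·(y−2)/(x−4). Tangency with P_x/P_y gives y−2 = (1/4)·(P_x/P_y)·(x−4).
After buying the subsistence bundle (4, 2), a share 0.8 of the remaining income goes to x: x* = 4 + 0.8·(M − 4P_x − 2P_y)/P_x.
Discretionary income = 186 − 4·28.08 − 2·3 = 67.68; y* = 2 + 0.2·67.68/3 = 6.512.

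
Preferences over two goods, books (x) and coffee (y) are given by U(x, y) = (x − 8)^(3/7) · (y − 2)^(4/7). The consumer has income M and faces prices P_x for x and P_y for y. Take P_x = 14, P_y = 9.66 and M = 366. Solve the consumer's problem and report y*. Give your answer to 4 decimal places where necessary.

y* = 15.8823

This is Cobb-Douglas in (x−8, y−2): tangency gives 3/7·P_y·(y−2) = 4/7·P_x·(x−8).
After buying the subsistence bundle (8, 2), a share 3/7 of the remaining income goes to x: x* = 8 + 3/7·(M − 8P_x − 2P_y)/P_x.
Discretionary income = 366 − 8·14 − 2·9.66 = 234.68; y* = 2 + 4/7·234.68/9.66 = 15.8823.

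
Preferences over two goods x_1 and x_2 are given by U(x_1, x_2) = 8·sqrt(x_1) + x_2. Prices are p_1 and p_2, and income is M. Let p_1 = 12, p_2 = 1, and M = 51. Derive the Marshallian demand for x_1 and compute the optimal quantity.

x_1* = 0.1111

MU_x_1 = 4/√x_1, MU_x_2 = 1. Tangency: 4/√x_1 = p_1/p_2.
Thus x_1* = (4·p_2/p_1)² — independent of M — with the rest of income spent on x_2.
Plugging in: x_1* = (4·1/12)² = 0.1111.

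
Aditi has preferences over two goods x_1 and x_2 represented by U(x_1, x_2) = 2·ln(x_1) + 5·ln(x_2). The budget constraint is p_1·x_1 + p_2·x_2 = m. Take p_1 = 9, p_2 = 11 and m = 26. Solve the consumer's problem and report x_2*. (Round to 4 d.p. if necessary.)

MU_x_1/MU_x_2 = (2·x_2)/(5·x_1); tangency sets this equal to p_1/p_2.
So 2·p_2·x_2 = 5·p_1·x_1; combined with the budget, a share 2/7 of income goes to x_1.
Demand: x_1*(p_1,p_2,m) = 2/7·m/p_1 and x_2* = 5/7·m/p_2.
At p_1=9, p_2=11, m=26: x_2* = 5/7·26/11 = 1.6883.

x_2* = 1.6883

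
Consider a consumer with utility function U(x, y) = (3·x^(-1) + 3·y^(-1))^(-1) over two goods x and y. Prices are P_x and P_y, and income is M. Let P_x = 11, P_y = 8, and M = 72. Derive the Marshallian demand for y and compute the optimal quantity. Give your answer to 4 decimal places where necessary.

Substitute y = (y/x)·x into the budget: x* = M/(P_x + P_y·(y/x)).
Numerically y/x = 1.172604, so x* = 72/(11 + 8·1.172604) = 3.5327 and y* = 1.172604·3.5327 = 4.1425.

y* = 4.1425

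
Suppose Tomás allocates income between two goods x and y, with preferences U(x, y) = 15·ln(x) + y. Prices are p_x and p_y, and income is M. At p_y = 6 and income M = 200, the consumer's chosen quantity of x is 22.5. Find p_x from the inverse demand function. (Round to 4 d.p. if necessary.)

MU_x = 15/x, MU_y = 1. Tangency: 15/x = p_x/p_y.
So x*(p_x,p_y) = 15·p_y/p_x, independent of income; and y* = (M − 15·p_y)/p_y.
Set x* = 22.5 in the demand function and solve for p_x: p_x = 4.

p_x = 4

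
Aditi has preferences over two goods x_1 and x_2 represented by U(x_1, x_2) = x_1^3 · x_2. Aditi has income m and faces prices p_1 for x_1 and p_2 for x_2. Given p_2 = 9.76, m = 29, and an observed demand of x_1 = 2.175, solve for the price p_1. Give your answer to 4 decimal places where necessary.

Tangency: MRS = 3·x_2/x_1 = p_1/p_2.
Rearranging, p_2·x_2 = (1/3)·p_1·x_1. Substituting into the budget gives p_1·x_1·(1 + (1/3)) = m.
Demand: x_1*(p_1,p_2,m) = 0.75·m/p_1 and x_2* = 0.25·m/p_2.
Set x_1* = 2.175 in the demand function and solve for p_1: p_1 = 10.

p_1 = 10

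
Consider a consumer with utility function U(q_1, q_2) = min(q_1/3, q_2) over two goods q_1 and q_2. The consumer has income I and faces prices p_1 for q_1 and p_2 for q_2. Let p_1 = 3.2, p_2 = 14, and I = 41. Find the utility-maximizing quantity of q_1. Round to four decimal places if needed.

q_1* = 5.2119

Leontief preferences: the optimum is at the kink where q_1/3 = q_2/1, i.e. q_2 = (1/3)·q_1.
Budget: p_1·q_1 + p_2·(1/3)·q_1 = I, so (3·p_1 + p_2)·q_1 = 3·I.
Demand: q_1*(p_1,p_2,I) = 3·I/(3·p_1 + p_2), q_2* = I/(3·p_1 + p_2).
Here 3·3.2 + 14 = 23.6, giving q_1* = 5.2119.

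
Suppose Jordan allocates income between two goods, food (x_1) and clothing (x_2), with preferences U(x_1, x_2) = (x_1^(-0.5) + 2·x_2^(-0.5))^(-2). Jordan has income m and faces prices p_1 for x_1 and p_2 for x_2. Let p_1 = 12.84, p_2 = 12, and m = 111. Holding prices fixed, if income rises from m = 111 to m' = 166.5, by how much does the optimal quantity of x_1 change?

Δx_1* = 1.6937

MRS = MU_x_1/MU_x_2 = (1/2)·(x_2/x_1)^(1.5). Set equal to p_1/p_2.
Hence x_2/x_1 = (2·p_1/p_2)^(1/(1.5)), i.e. raised to the 2/3 power.
Substitute x_2 = (x_2/x_1)·x_1 into the budget: x_1* = m/(p_1 + p_2·(x_2/x_1)).
Numerically x_2/x_1 = 1.660641, so x_1* = 111/(12.84 + 12·1.660641) = 3.3875.
At m' = 166.5: x_1* = 5.0812. Change: 5.0812 − 3.3875 = 1.6937.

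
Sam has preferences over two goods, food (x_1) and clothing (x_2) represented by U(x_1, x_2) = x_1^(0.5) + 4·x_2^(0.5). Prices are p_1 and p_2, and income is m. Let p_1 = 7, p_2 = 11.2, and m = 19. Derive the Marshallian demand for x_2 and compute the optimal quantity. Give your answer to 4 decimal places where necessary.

MU_x_1 ∝ x_1^(-0.5), MU_x_2 ∝ 4·x_2^(-0.5), so MRS = (1/4)·(x_2/x_1)^(0.5) = p_1/p_2.
Hence x_2/x_1 = (4·p_1/p_2)^(1/(0.5)), i.e. raised to the 2 power.
Substitute x_2 = (x_2/x_1)·x_1 into the budget: x_1* = m/(p_1 + p_2·(x_2/x_1)).
Numerically x_2/x_1 = 6.25, so x_1* = 19/(7 + 11.2·6.25) = 0.2468 and x_2* = 6.25·0.2468 = 1.5422.

x_2* = 1.5422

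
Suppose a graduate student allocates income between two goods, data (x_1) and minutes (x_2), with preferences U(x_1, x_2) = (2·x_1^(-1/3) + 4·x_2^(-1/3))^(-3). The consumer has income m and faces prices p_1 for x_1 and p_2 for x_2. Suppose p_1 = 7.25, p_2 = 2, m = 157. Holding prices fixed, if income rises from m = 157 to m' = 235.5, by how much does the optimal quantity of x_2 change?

Δx_2* = 21.5605

MU_x_1 ∝ 2·x_1^(-4/3), MU_x_2 ∝ 4·x_2^(-4/3), so MRS = (1/2)·(x_2/x_1)^(4/3) = p_1/p_2.
Solve for the ratio: x_2/x_1 = [2·p_1/p_2]^(0.75).
With the ratio pinned down, the budget gives x_1* = m/(p_1 + p_2·(x_2/x_1)) and x_2* = (x_2/x_1)·x_1*.
Numerically x_2/x_1 = 4.418283, so x_1* = 157/(7.25 + 2·4.418283) = 9.7597 and x_2* = 4.418283·9.7597 = 43.1211.
At m' = 235.5: x_2* = 64.6816. Change: 64.6816 − 43.1211 = 21.5605.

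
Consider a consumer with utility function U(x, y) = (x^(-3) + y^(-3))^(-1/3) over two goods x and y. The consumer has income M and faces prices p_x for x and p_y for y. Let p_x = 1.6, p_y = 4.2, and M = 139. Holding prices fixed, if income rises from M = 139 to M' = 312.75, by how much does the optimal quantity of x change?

Δx* = 35.4618

MRS = MU_x/MU_y = (y/x)^(4). Set equal to p_x/p_y.
Hence y/x = (p_x/p_y)^(1/(4)), i.e. raised to the 0.25 power.
With the ratio pinned down, the budget gives x* = M/(p_x + p_y·(y/x)) and y* = (y/x)·x*.
Numerically y/x = 0.785629, so x* = 139/(1.6 + 4.2·0.785629) = 28.3694.
At M' = 312.75: x* = 63.8312. Change: 63.8312 − 28.3694 = 35.4618.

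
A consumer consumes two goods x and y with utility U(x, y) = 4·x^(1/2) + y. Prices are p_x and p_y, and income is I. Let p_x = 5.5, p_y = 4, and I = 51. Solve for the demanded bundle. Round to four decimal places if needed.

MU_x = 2/√x, MU_y = 1. Tangency: 2/√x = p_x/p_y.
Solve: √x = 2·p_y/p_x, so x*(p_x,p_y) = (2·p_y/p_x)², and y* = (I − p_x·x*)/p_y.
Plugging in: x* = (2·4/5.5)² = 2.1157, y* = 9.8409.

x* = 2.1157, y* = 9.8409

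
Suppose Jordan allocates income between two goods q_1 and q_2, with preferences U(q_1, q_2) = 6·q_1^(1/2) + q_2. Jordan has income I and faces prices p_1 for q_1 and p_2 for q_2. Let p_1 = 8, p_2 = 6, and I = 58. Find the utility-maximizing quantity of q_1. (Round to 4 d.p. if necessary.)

q_1* = 5.0625

Solve: √q_1 = 3·p_2/p_1, so q_1*(p_1,p_2) = (3·p_2/p_1)², and q_2* = (I − p_1·q_1*)/p_2.
Plugging in: q_1* = (3·6/8)² = 5.0625.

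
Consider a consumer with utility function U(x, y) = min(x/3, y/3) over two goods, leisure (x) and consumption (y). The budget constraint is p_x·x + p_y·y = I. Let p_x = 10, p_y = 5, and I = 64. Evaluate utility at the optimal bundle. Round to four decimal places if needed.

V = 1.4222

With perfect complements, no substitution: consume in ratio x:y = 3:3.
Budget: p_x·x + p_y·x = I, so (3·p_x + 3·p_y)·x = 3·I.
Demand: x*(p_x,p_y,I) = 3·I/(3·p_x + 3·p_y), y* = 3·I/(3·p_x + 3·p_y).
Here 3·10 + 3·5 = 45, giving x* = 4.2667 and y* = 4.2667.
Utility at the optimum: U(4.2667, 4.2667) = 1.4222.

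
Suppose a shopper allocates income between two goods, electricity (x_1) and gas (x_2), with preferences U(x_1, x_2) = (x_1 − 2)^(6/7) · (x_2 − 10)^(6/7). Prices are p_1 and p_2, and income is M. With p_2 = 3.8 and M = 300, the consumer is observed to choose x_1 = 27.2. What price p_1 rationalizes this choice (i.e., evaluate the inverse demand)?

p_1 = 5

This is Cobb-Douglas in (x_1−2, x_2−10): tangency gives 6/7·p_2·(x_2−10) = 6/7·p_1·(x_1−2).
Substituting into the budget: x_1* = 2 + 0.5·(M − 2·p_1 − 10·p_2)/p_1, and x_2* = 10 + 0.5·(…)/p_2.
Set x_1* = 27.2 in the demand function and solve for p_1: p_1 = 5.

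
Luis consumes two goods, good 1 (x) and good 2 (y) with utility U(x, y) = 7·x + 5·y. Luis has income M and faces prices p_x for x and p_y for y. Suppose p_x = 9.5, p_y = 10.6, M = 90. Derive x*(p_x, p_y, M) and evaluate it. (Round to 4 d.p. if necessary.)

Linear utility — the consumer picks whichever good has higher MU/price: 7/9.5 = 0.7368 vs 5/10.6 = 0.4717.
x gives more utility per dollar, so spend all income on x: x* = M/p_x, y* = 0.
Numerically: x* = 9.4737, y* = 0.

x* = 9.4737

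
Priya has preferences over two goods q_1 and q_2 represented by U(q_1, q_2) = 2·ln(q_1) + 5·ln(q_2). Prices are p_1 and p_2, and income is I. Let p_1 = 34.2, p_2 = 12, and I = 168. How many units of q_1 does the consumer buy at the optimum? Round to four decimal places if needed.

q_1* = 1.4035

At p_1=34.2, p_2=12, I=168: q_1* = 2/7·168/34.2 = 1.4035.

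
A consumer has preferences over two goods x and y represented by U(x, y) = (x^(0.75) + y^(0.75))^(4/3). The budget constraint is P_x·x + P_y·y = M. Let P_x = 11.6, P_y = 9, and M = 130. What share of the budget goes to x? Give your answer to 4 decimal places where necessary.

MRS = MU_x/MU_y = (y/x)^(0.25). Set equal to P_x/P_y.
Solve for the ratio: y/x = [P_x/P_y]^(4).
Substitute y = (y/x)·x into the budget: x* = M/(P_x + P_y·(y/x)).
Numerically y/x = 2.7597, so x* = 130/(11.6 + 9·2.7597) = 3.5678 and y* = 2.7597·3.5678 = 9.846.
Expenditure on x: 11.6·3.5678 = 41.3862; share = 0.3184.

share on x = 0.3184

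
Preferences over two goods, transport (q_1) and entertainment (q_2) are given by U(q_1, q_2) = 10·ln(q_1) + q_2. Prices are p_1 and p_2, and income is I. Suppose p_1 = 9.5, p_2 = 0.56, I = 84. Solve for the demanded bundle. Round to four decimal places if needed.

So q_1*(p_1,p_2) = 10·p_2/p_1, independent of income; and q_2* = (I − 10·p_2)/p_2.
At the given prices: q_1* = 10·0.56/9.5 = 0.5895, and q_2* = 140.

q_1* = 0.5895, q_2* = 140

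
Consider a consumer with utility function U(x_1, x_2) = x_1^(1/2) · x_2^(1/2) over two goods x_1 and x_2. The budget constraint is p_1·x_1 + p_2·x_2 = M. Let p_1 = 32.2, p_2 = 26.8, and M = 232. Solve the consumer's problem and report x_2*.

x_2* = 4.3284

Tangency: MRS = x_2/x_1 = p_1/p_2.
So 0.5·p_2·x_2 = 0.5·p_1·x_1; combined with the budget, a share 0.5 of income goes to x_1.
Demand: x_1*(p_1,p_2,M) = 0.5·M/p_1 and x_2* = 0.5·M/p_2.
At p_1=32.2, p_2=26.8, M=232: x_2* = 0.5·232/26.8 = 4.3284.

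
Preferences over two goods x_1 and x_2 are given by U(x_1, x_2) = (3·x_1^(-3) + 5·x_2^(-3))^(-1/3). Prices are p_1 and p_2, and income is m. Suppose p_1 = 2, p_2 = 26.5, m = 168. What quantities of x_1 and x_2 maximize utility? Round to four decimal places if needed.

MRS = MU_x_1/MU_x_2 = (3/5)·(x_2/x_1)^(4). Set equal to p_1/p_2.
Hence x_2/x_1 = ((5/3)·p_1/p_2)^(1/(4)), i.e. raised to the 0.25 power.
Substitute x_2 = (x_2/x_1)·x_1 into the budget: x_1* = m/(p_1 + p_2·(x_2/x_1)).
Numerically x_2/x_1 = 0.595536, so x_1* = 168/(2 + 26.5·0.595536) = 9.4479 and x_2* = 0.595536·9.4479 = 5.6266.

x_1* = 9.4479, x_2* = 5.6266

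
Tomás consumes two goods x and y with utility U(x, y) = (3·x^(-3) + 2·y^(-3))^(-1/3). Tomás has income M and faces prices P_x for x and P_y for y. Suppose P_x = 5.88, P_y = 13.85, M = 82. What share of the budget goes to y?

MU_x ∝ 3·x^(-4), MU_y ∝ 2·y^(-4), so MRS = (3/2)·(y/x)^(4) = P_x/P_y.
Solve for the ratio: y/x = [(2/3)·P_x/P_y]^(0.25).
Substitute y = (y/x)·x into the budget: x* = M/(P_x + P_y·(y/x)).
Numerically y/x = 0.729389, so x* = 82/(5.88 + 13.85·0.729389) = 5.1308 and y* = 0.729389·5.1308 = 3.7423.
Expenditure on y: 13.85·3.7423 = 51.8311; share = 0.6321.

share on y = 0.6321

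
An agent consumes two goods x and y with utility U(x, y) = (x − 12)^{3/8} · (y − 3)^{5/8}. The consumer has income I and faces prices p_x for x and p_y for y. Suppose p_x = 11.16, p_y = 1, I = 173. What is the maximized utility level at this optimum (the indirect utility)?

This is Cobb-Douglas in (x−12, y−3): tangency gives 0.375·p_y·(y−3) = 0.625·p_x·(x−12).
After buying the subsistence bundle (12, 3), a share 0.375 of the remaining income goes to x: x* = 12 + 0.375·(I − 12p_x − 3p_y)/p_x.
Discretionary income = 173 − 12·11.16 − 3·1 = 36.08; x* = 12 + 0.375·36.08/11.16 = 13.2124; y* = 3 + 0.625·36.08/1 = 25.55.
Utility at the optimum: U(13.2124, 25.55) = 7.5349.

V = 7.5349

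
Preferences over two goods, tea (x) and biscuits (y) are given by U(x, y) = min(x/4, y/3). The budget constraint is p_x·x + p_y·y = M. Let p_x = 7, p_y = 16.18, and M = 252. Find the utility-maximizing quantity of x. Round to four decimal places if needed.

Leontief preferences: the optimum is at the kink where x/4 = y/3, i.e. y = (3/4)·x.
Budget: p_x·x + p_y·(3/4)·x = M, so (4·p_x + 3·p_y)·x = 4·M.
Demand: x*(p_x,p_y,M) = 4·M/(4·p_x + 3·p_y), y* = 3·M/(4·p_x + 3·p_y).
Here 4·7 + 3·16.18 = 76.54, giving x* = 13.1696.

x* = 13.1696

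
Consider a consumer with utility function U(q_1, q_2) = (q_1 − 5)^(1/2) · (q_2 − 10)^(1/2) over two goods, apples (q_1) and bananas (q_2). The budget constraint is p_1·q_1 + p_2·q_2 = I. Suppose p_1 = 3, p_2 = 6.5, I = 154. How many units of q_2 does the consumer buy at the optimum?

After buying the subsistence bundle (5, 10), a share 0.5 of the remaining income goes to q_1: q_1* = 5 + 0.5·(I − 5p_1 − 10p_2)/p_1.
Discretionary income = 154 − 5·3 − 10·6.5 = 74; q_2* = 10 + 0.5·74/6.5 = 15.6923.

q_2* = 15.6923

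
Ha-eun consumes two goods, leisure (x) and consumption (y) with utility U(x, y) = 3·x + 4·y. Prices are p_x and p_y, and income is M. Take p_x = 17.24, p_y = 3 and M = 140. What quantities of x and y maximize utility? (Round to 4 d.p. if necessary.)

x* = 0, y* = 46.6667

Linear utility — the consumer picks whichever good has higher MU/price: 3/17.24 = 0.174 vs 4/3 = 1.3333.
y gives more utility per dollar, so spend all income on y: y* = M/p_y, x* = 0.
Numerically: x* = 0, y* = 46.6667.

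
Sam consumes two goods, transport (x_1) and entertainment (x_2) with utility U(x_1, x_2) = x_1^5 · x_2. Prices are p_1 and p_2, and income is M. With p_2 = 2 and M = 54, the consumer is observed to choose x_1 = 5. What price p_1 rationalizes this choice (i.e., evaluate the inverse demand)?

p_1 = 9

Tangency: MRS = 5·x_2/x_1 = p_1/p_2.
Rearranging, p_2·x_2 = (1/5)·p_1·x_1. Substituting into the budget gives p_1·x_1·(1 + (1/5)) = M.
Demand: x_1*(p_1,p_2,M) = 5/6·M/p_1 and x_2* = 1/6·M/p_2.
Set x_1* = 5 in the demand function and solve for p_1: p_1 = 9.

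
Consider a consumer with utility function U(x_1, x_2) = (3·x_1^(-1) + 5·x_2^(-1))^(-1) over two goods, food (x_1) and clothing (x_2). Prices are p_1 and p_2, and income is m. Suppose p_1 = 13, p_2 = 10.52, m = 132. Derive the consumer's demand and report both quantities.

x_1* = 4.6979, x_2* = 6.7421

MU_x_1 ∝ 3·x_1^(-2), MU_x_2 ∝ 5·x_2^(-2), so MRS = (3/5)·(x_2/x_1)^(2) = p_1/p_2.
Hence x_2/x_1 = ((5/3)·p_1/p_2)^(1/(2)), i.e. raised to the 0.5 power.
With the ratio pinned down, the budget gives x_1* = m/(p_1 + p_2·(x_2/x_1)) and x_2* = (x_2/x_1)·x_1*.
Numerically x_2/x_1 = 1.43512, so x_1* = 132/(13 + 10.52·1.43512) = 4.6979 and x_2* = 1.43512·4.6979 = 6.7421.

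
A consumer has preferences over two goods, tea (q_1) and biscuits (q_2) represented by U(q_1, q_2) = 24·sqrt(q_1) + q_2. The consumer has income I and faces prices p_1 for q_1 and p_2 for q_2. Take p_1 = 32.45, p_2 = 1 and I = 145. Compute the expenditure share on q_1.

share on q_1 = 0.0306

MU_q_1 = 12/√q_1, MU_q_2 = 1. Tangency: 12/√q_1 = p_1/p_2.
Thus q_1* = (12·p_2/p_1)² — independent of I — with the rest of income spent on q_2.
Plugging in: q_1* = (12·1/32.45)² = 0.1368, q_2* = 140.5624.
Expenditure on q_1: 32.45·0.1368 = 4.4376; share = 0.0306.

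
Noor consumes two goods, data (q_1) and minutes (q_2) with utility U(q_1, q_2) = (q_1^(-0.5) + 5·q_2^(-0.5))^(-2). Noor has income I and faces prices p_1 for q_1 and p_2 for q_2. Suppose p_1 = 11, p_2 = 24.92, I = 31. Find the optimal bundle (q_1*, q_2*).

q_1* = 0.5822, q_2* = 0.987

MRS = MU_q_1/MU_q_2 = (1/5)·(q_2/q_1)^(1.5). Set equal to p_1/p_2.
Hence q_2/q_1 = (5·p_1/p_2)^(1/(1.5)), i.e. raised to the 2/3 power.
With the ratio pinned down, the budget gives q_1* = I/(p_1 + p_2·(q_2/q_1)) and q_2* = (q_2/q_1)·q_1*.
Numerically q_2/q_1 = 1.695156, so q_1* = 31/(11 + 24.92·1.695156) = 0.5822 and q_2* = 1.695156·0.5822 = 0.987.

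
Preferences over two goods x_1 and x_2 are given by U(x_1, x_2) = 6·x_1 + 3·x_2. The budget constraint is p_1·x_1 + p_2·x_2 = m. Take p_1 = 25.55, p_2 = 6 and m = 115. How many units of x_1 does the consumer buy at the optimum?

Perfect substitutes: compare marginal utility per dollar. 6/p_1 vs 3/p_2 → 0.2348 vs 0.5.
x_2 gives more utility per dollar, so spend all income on x_2: x_2* = m/p_2, x_1* = 0.
Numerically: x_1* = 0, x_2* = 19.1667.

x_1* = 0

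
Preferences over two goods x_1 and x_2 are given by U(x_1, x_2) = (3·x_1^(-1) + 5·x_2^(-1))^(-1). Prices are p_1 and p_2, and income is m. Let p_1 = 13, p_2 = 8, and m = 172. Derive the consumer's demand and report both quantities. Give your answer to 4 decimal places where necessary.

MU_x_1 ∝ 3·x_1^(-2), MU_x_2 ∝ 5·x_2^(-2), so MRS = (3/5)·(x_2/x_1)^(2) = p_1/p_2.
Solve for the ratio: x_2/x_1 = [(5/3)·p_1/p_2]^(0.5).
With the ratio pinned down, the budget gives x_1* = m/(p_1 + p_2·(x_2/x_1)) and x_2* = (x_2/x_1)·x_1*.
Numerically x_2/x_1 = 1.645701, so x_1* = 172/(13 + 8·1.645701) = 6.5735 and x_2* = 1.645701·6.5735 = 10.818.

x_1* = 6.5735, x_2* = 10.818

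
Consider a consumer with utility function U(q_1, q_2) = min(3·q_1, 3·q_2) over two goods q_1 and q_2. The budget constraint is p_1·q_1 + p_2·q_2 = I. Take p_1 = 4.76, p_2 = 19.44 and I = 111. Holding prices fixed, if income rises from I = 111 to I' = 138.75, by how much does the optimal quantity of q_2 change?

Δq_2* = 1.1467

With perfect complements, no substitution: consume in ratio q_1:q_2 = 3:3.
Budget: p_1·q_1 + p_2·q_1 = I, so (3·p_1 + 3·p_2)·q_1 = 3·I.
Demand: q_1*(p_1,p_2,I) = 3·I/(3·p_1 + 3·p_2), q_2* = 3·I/(3·p_1 + 3·p_2).
Here 3·4.76 + 3·19.44 = 72.6, giving q_2* = 4.5868.
At I' = 138.75: q_2* = 5.7335. Change: 5.7335 − 4.5868 = 1.1467.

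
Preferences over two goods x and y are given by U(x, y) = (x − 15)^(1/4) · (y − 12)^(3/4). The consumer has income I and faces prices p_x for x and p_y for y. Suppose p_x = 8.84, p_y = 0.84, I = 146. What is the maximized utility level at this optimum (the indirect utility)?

V = 1.2505

MRS = (1/3)·(y−12)/(x−15). Tangency with p_x/p_y gives y−12 = 3·(p_x/p_y)·(x−15).
After buying the subsistence bundle (15, 12), a share 0.25 of the remaining income goes to x: x* = 15 + 0.25·(I − 15p_x − 12p_y)/p_x.
Discretionary income = 146 − 15·8.84 − 12·0.84 = 3.32; x* = 15 + 0.25·3.32/8.84 = 15.0939; y* = 12 + 0.75·3.32/0.84 = 14.9643.
Utility at the optimum: U(15.0939, 14.9643) = 1.2505.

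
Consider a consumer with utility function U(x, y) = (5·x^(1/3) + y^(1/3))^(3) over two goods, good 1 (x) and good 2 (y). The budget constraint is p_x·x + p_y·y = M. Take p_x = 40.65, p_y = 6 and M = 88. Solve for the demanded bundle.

x* = 1.756, y* = 2.7697

From the CES first-order condition, 5·(y/x)^(2/3) = p_x/p_y.
Solve for the ratio: y/x = [(1/5)·p_x/p_y]^(1.5).
Substitute y = (y/x)·x into the budget: x* = M/(p_x + p_y·(y/x)).
Numerically y/x = 1.577281, so x* = 88/(40.65 + 6·1.577281) = 1.756 and y* = 1.577281·1.756 = 2.7697.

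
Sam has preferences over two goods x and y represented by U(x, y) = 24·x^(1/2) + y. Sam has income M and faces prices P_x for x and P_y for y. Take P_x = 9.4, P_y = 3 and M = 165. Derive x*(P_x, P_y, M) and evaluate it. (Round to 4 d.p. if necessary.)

Set MRS = P_x/P_y: 12·x^(−1/2) = P_x/P_y.
Thus x* = (12·P_y/P_x)² — independent of M — with the rest of income spent on y.
Plugging in: x* = (12·3/9.4)² = 14.6673.

x* = 14.6673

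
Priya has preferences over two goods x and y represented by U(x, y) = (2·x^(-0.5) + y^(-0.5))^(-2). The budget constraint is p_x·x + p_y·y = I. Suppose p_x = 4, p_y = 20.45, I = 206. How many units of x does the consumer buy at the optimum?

From the CES first-order condition, 2·(y/x)^(1.5) = p_x/p_y.
Hence y/x = ((1/2)·p_x/p_y)^(1/(1.5)), i.e. raised to the 2/3 power.
With the ratio pinned down, the budget gives x* = I/(p_x + p_y·(y/x)) and y* = (y/x)·x*.
Numerically y/x = 0.212271, so x* = 206/(4 + 20.45·0.212271) = 24.6974.

x* = 24.6974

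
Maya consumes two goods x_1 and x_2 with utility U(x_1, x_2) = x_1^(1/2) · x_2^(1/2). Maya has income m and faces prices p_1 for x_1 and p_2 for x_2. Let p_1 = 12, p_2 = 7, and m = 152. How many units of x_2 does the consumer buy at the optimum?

MU_x_1/MU_x_2 = (0.5·x_2)/(0.5·x_1); tangency sets this equal to p_1/p_2.
So 0.5·p_2·x_2 = 0.5·p_1·x_1; combined with the budget, a share 0.5 of income goes to x_1.
Demand: x_1*(p_1,p_2,m) = 0.5·m/p_1 and x_2* = 0.5·m/p_2.
At p_1=12, p_2=7, m=152: x_2* = 0.5·152/7 = 10.8571.

x_2* = 10.8571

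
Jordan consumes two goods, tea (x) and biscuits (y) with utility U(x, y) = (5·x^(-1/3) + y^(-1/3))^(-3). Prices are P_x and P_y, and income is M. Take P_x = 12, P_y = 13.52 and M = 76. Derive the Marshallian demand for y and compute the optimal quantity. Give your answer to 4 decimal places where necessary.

MRS = MU_x/MU_y = 5·(y/x)^(4/3). Set equal to P_x/P_y.
Solve for the ratio: y/x = [(1/5)·P_x/P_y]^(0.75).
Substitute y = (y/x)·x into the budget: x* = M/(P_x + P_y·(y/x)).
Numerically y/x = 0.27348, so x* = 76/(12 + 13.52·0.27348) = 4.8415 and y* = 0.27348·4.8415 = 1.3241.

y* = 1.3241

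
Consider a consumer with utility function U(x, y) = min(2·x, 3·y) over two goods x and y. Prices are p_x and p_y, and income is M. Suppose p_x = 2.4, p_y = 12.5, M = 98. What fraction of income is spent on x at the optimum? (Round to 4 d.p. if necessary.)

share on x = 0.2236

With perfect complements, no substitution: consume in ratio x:y = 3:2.
Budget: p_x·x + p_y·(2/3)·x = M, so (3·p_x + 2·p_y)·x = 3·M.
Demand: x*(p_x,p_y,M) = 3·M/(3·p_x + 2·p_y), y* = 2·M/(3·p_x + 2·p_y).
Here 3·2.4 + 2·12.5 = 32.2, giving x* = 9.1304 and y* = 6.087.
Expenditure on x: 2.4·9.1304 = 21.913; share = 0.2236.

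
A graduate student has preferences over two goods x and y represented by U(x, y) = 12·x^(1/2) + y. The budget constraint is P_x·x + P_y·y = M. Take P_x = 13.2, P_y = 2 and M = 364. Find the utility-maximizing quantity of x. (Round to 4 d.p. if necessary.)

x* = 0.8264

MU_x = 6/√x, MU_y = 1. Tangency: 6/√x = P_x/P_y.
Solve: √x = 6·P_y/P_x, so x*(P_x,P_y) = (6·P_y/P_x)², and y* = (M − P_x·x*)/P_y.
Plugging in: x* = (6·2/13.2)² = 0.8264.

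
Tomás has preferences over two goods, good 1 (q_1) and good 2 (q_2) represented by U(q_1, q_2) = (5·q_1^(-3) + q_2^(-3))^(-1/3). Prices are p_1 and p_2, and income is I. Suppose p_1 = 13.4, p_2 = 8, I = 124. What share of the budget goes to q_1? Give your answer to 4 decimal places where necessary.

share on q_1 = 0.6877

MRS = MU_q_1/MU_q_2 = 5·(q_2/q_1)^(4). Set equal to p_1/p_2.
Hence q_2/q_1 = ((1/5)·p_1/p_2)^(1/(4)), i.e. raised to the 0.25 power.
With the ratio pinned down, the budget gives q_1* = I/(p_1 + p_2·(q_2/q_1)) and q_2* = (q_2/q_1)·q_1*.
Numerically q_2/q_1 = 0.760784, so q_1* = 124/(13.4 + 8·0.760784) = 6.3635 and q_2* = 0.760784·6.3635 = 4.8412.
Expenditure on q_1: 13.4·6.3635 = 85.2703; share = 0.6877.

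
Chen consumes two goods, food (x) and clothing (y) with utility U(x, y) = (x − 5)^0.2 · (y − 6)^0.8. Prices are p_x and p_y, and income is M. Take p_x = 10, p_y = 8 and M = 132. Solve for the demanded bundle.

Let x' = x−5, y' = y−6. MRS = (1/4)·y'/x' = p_x/p_y.
Substituting into the budget: x* = 5 + 0.2·(M − 5·p_x − 6·p_y)/p_x, and y* = 6 + 0.8·(…)/p_y.
Discretionary income = 132 − 5·10 − 6·8 = 34; x* = 5 + 0.2·34/10 = 5.68; y* = 6 + 0.8·34/8 = 9.4.

x* = 5.68, y* = 9.4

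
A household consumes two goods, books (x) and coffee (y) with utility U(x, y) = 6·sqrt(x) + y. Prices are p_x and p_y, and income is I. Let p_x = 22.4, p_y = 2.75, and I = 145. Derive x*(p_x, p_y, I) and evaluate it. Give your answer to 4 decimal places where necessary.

Solve: √x = 3·p_y/p_x, so x*(p_x,p_y) = (3·p_y/p_x)², and y* = (I − p_x·x*)/p_y.
Plugging in: x* = (3·2.75/22.4)² = 0.1356.

x* = 0.1356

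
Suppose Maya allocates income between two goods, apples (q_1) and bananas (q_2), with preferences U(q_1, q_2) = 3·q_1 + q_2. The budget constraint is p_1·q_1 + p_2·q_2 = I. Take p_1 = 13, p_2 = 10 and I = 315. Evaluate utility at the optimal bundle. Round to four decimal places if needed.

V = 72.6923

Perfect substitutes: compare marginal utility per dollar. 3/p_1 vs 1/p_2 → 0.2308 vs 0.1.
q_1 gives more utility per dollar, so spend all income on q_1: q_1* = I/p_1, q_2* = 0.
Numerically: q_1* = 24.2308, q_2* = 0.
Utility at the optimum: U(24.2308, 0) = 72.6923.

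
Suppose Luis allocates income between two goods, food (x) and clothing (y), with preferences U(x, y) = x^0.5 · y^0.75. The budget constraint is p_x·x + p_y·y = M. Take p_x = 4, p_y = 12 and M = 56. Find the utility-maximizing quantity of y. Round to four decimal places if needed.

Demand: x*(p_x,p_y,M) = 0.4·M/p_x and y* = 0.6·M/p_y.
At p_x=4, p_y=12, M=56: y* = 0.6·56/12 = 2.8.

y* = 2.8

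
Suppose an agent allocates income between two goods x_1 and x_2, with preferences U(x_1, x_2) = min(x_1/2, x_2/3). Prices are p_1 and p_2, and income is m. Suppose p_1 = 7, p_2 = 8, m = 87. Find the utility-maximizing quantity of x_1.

Demand: x_1*(p_1,p_2,m) = 2·m/(2·p_1 + 3·p_2), x_2* = 3·m/(2·p_1 + 3·p_2).
Here 2·7 + 3·8 = 38, giving x_1* = 4.5789.

x_1* = 4.5789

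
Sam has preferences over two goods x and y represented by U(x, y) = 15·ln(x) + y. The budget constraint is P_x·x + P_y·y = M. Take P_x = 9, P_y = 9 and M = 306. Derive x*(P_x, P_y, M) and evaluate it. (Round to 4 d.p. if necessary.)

Set MRS = P_x/P_y: (15/x)/1 = P_x/P_y.
So x*(P_x,P_y) = 15·P_y/P_x, independent of income; and y* = (M − 15·P_y)/P_y.
At the given prices: x* = 15·9/9 = 15.

x* = 15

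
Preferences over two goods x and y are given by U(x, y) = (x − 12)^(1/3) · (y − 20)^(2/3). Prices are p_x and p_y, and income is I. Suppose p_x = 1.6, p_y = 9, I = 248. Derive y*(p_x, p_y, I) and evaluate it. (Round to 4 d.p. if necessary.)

y* = 23.6148

MRS = (1/2)·(y−20)/(x−12). Tangency with p_x/p_y gives y−20 = 2·(p_x/p_y)·(x−12).
Substituting into the budget: x* = 12 + 1/3·(I − 12·p_x − 20·p_y)/p_x, and y* = 20 + 2/3·(…)/p_y.
Discretionary income = 248 − 12·1.6 − 20·9 = 48.8; y* = 20 + 2/3·48.8/9 = 23.6148.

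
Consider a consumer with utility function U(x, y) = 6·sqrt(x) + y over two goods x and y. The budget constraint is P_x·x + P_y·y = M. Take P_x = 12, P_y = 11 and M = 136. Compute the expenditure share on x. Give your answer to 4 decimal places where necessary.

MU_x = 3/√x, MU_y = 1. Tangency: 3/√x = P_x/P_y.
Thus x* = (3·P_y/P_x)² — independent of M — with the rest of income spent on y.
Plugging in: x* = (3·11/12)² = 7.5625, y* = 4.1136.
Expenditure on x: 12·7.5625 = 90.75; share = 0.6673.

share on x = 0.6673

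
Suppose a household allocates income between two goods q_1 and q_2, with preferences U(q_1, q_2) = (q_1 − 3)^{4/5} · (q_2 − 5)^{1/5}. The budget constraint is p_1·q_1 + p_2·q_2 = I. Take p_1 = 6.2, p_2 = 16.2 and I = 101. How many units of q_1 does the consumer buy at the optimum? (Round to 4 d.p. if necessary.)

MRS = 4·(q_2−5)/(q_1−3). Tangency with p_1/p_2 gives q_2−5 = (1/4)·(p_1/p_2)·(q_1−3).
Substituting into the budget: q_1* = 3 + 0.8·(I − 3·p_1 − 5·p_2)/p_1, and q_2* = 5 + 0.2·(…)/p_2.
Discretionary income = 101 − 3·6.2 − 5·16.2 = 1.4; q_1* = 3 + 0.8·1.4/6.2 = 3.1806.

q_1* = 3.1806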